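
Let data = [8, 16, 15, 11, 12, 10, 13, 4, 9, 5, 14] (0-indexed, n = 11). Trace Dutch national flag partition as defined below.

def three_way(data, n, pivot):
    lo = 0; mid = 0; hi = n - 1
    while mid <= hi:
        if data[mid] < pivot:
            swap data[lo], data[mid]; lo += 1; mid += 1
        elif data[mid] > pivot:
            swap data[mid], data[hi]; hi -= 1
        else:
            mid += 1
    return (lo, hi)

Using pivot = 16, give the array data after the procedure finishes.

[8, 15, 11, 12, 10, 13, 4, 9, 5, 14, 16]

lo=0 mid=0 hi=10
8<16: swap(0,0), lo=1 mid=1 ⇒ [8, 16, 15, 11, 12, 10, 13, 4, 9, 5, 14]
16=16: mid=2
15<16: swap(1,2), lo=2 mid=3 ⇒ [8, 15, 16, 11, 12, 10, 13, 4, 9, 5, 14]
11<16: swap(2,3), lo=3 mid=4 ⇒ [8, 15, 11, 16, 12, 10, 13, 4, 9, 5, 14]
12<16: swap(3,4), lo=4 mid=5 ⇒ [8, 15, 11, 12, 16, 10, 13, 4, 9, 5, 14]
10<16: swap(4,5), lo=5 mid=6 ⇒ [8, 15, 11, 12, 10, 16, 13, 4, 9, 5, 14]
13<16: swap(5,6), lo=6 mid=7 ⇒ [8, 15, 11, 12, 10, 13, 16, 4, 9, 5, 14]
4<16: swap(6,7), lo=7 mid=8 ⇒ [8, 15, 11, 12, 10, 13, 4, 16, 9, 5, 14]
9<16: swap(7,8), lo=8 mid=9 ⇒ [8, 15, 11, 12, 10, 13, 4, 9, 16, 5, 14]
5<16: swap(8,9), lo=9 mid=10 ⇒ [8, 15, 11, 12, 10, 13, 4, 9, 5, 16, 14]
14<16: swap(9,10), lo=10 mid=11 ⇒ [8, 15, 11, 12, 10, 13, 4, 9, 5, 14, 16]
done. lo=10 hi=10; data=[8, 15, 11, 12, 10, 13, 4, 9, 5, 14, 16]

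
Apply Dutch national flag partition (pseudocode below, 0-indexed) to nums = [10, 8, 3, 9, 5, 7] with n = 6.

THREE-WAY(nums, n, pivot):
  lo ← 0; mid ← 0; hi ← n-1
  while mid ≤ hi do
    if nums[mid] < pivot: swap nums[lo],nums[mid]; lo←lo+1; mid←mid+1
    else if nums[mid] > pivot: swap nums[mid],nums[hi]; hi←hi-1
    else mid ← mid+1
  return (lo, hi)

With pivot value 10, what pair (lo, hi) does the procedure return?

pivot = 10; lo=0, mid=0, hi=5
nums[mid]=10=10: mid=1
nums[mid]=8<10: swap nums[0],nums[1]; lo=1,mid=2 → [8, 10, 3, 9, 5, 7]
nums[mid]=3<10: swap nums[1],nums[2]; lo=2,mid=3 → [8, 3, 10, 9, 5, 7]
nums[mid]=9<10: swap nums[2],nums[3]; lo=3,mid=4 → [8, 3, 9, 10, 5, 7]
nums[mid]=5<10: swap nums[3],nums[4]; lo=4,mid=5 → [8, 3, 9, 5, 10, 7]
nums[mid]=7<10: swap nums[4],nums[5]; lo=5,mid=6 → [8, 3, 9, 5, 7, 10]
end: lo=5, hi=5; nums = [8, 3, 9, 5, 7, 10]

(5, 5)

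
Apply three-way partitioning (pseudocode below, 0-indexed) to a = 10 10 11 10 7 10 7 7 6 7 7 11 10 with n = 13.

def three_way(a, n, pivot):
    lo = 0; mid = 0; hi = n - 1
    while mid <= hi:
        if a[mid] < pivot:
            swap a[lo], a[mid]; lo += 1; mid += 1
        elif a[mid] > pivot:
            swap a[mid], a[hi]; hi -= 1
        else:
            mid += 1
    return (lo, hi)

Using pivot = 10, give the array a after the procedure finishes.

pivot = 10; lo=0, mid=0, hi=12
a[mid]=10=10: mid=1
a[mid]=10=10: mid=2
a[mid]=11>10: swap a[2],a[12]; hi=11 → 10 10 10 10 7 10 7 7 6 7 7 11 11
a[mid]=10=10: mid=3
a[mid]=10=10: mid=4
a[mid]=7<10: swap a[0],a[4]; lo=1,mid=5 → 7 10 10 10 10 10 7 7 6 7 7 11 11
a[mid]=10=10: mid=6
a[mid]=7<10: swap a[1],a[6]; lo=2,mid=7 → 7 7 10 10 10 10 10 7 6 7 7 11 11
a[mid]=7<10: swap a[2],a[7]; lo=3,mid=8 → 7 7 7 10 10 10 10 10 6 7 7 11 11
a[mid]=6<10: swap a[3],a[8]; lo=4,mid=9 → 7 7 7 6 10 10 10 10 10 7 7 11 11
a[mid]=7<10: swap a[4],a[9]; lo=5,mid=10 → 7 7 7 6 7 10 10 10 10 10 7 11 11
a[mid]=7<10: swap a[5],a[10]; lo=6,mid=11 → 7 7 7 6 7 7 10 10 10 10 10 11 11
a[mid]=11>10: swap a[11],a[11]; hi=10 → 7 7 7 6 7 7 10 10 10 10 10 11 11
end: lo=6, hi=10; a = 7 7 7 6 7 7 10 10 10 10 10 11 11

7 7 7 6 7 7 10 10 10 10 10 11 11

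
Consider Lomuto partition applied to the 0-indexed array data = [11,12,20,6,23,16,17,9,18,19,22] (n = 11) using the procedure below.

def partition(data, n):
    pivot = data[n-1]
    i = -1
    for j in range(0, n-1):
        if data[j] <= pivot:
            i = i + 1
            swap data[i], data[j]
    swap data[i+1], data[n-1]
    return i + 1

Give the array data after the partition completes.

[11,12,20,6,16,17,9,18,19,22,23]

pivot = data[10] = 22; i = -1
j=0: data[0]=11 ≤ 22 → i=0, swap data[0],data[0] (no change) → [11,12,20,6,23,16,17,9,18,19,22]
j=1: data[1]=12 ≤ 22 → i=1, swap data[1],data[1] (no change) → [11,12,20,6,23,16,17,9,18,19,22]
j=2: data[2]=20 ≤ 22 → i=2, swap data[2],data[2] (no change) → [11,12,20,6,23,16,17,9,18,19,22]
j=3: data[3]=6 ≤ 22 → i=3, swap data[3],data[3] (no change) → [11,12,20,6,23,16,17,9,18,19,22]
j=4: data[4]=23 > 22 → no swap
j=5: data[5]=16 ≤ 22 → i=4, swap data[4],data[5] → [11,12,20,6,16,23,17,9,18,19,22]
j=6: data[6]=17 ≤ 22 → i=5, swap data[5],data[6] → [11,12,20,6,16,17,23,9,18,19,22]
j=7: data[7]=9 ≤ 22 → i=6, swap data[6],data[7] → [11,12,20,6,16,17,9,23,18,19,22]
j=8: data[8]=18 ≤ 22 → i=7, swap data[7],data[8] → [11,12,20,6,16,17,9,18,23,19,22]
j=9: data[9]=19 ≤ 22 → i=8, swap data[8],data[9] → [11,12,20,6,16,17,9,18,19,23,22]
final swap data[9],data[10] → [11,12,20,6,16,17,9,18,19,22,23]; return 9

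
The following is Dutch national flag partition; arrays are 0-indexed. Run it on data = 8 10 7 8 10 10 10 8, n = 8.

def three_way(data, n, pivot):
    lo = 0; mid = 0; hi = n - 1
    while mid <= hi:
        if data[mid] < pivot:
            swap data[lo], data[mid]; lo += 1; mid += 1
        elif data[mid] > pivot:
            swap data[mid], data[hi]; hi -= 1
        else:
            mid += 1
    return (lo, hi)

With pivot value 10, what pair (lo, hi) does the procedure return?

pivot = 10; lo=0, mid=0, hi=7
data[mid]=8<10: swap data[0],data[0]; lo=1,mid=1 → 8 10 7 8 10 10 10 8
data[mid]=10=10: mid=2
data[mid]=7<10: swap data[1],data[2]; lo=2,mid=3 → 8 7 10 8 10 10 10 8
data[mid]=8<10: swap data[2],data[3]; lo=3,mid=4 → 8 7 8 10 10 10 10 8
data[mid]=10=10: mid=5
data[mid]=10=10: mid=6
data[mid]=10=10: mid=7
data[mid]=8<10: swap data[3],data[7]; lo=4,mid=8 → 8 7 8 8 10 10 10 10
end: lo=4, hi=7; data = 8 7 8 8 10 10 10 10

(4, 7)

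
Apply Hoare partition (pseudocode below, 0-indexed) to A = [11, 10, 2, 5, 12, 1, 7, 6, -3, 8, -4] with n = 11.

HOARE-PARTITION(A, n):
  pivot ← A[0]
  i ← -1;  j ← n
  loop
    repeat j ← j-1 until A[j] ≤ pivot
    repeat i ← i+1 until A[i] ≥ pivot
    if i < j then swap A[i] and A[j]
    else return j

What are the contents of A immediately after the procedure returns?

[-4, 10, 2, 5, 8, 1, 7, 6, -3, 12, 11]

pivot=11
j stops at 10 (-4), i stops at 0 (11); swap ⇒ [-4, 10, 2, 5, 12, 1, 7, 6, -3, 8, 11]
j stops at 9 (8), i stops at 4 (12); swap ⇒ [-4, 10, 2, 5, 8, 1, 7, 6, -3, 12, 11]
j stops at 8, i stops at 9; i≥j ⇒ return 8. A=[-4, 10, 2, 5, 8, 1, 7, 6, -3, 12, 11]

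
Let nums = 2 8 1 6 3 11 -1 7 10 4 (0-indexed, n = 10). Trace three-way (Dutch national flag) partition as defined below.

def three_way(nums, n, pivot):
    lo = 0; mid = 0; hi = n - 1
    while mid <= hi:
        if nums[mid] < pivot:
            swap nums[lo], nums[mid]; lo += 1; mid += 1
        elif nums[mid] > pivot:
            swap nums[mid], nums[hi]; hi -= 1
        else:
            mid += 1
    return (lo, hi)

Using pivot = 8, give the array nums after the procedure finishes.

2 1 6 3 4 -1 7 8 10 11

lo=0 mid=0 hi=9
2<8: swap(0,0), lo=1 mid=1 ⇒ 2 8 1 6 3 11 -1 7 10 4
8=8: mid=2
1<8: swap(1,2), lo=2 mid=3 ⇒ 2 1 8 6 3 11 -1 7 10 4
6<8: swap(2,3), lo=3 mid=4 ⇒ 2 1 6 8 3 11 -1 7 10 4
3<8: swap(3,4), lo=4 mid=5 ⇒ 2 1 6 3 8 11 -1 7 10 4
11>8: swap(5,9), hi=8 ⇒ 2 1 6 3 8 4 -1 7 10 11
4<8: swap(4,5), lo=5 mid=6 ⇒ 2 1 6 3 4 8 -1 7 10 11
-1<8: swap(5,6), lo=6 mid=7 ⇒ 2 1 6 3 4 -1 8 7 10 11
7<8: swap(6,7), lo=7 mid=8 ⇒ 2 1 6 3 4 -1 7 8 10 11
10>8: swap(8,8), hi=7 ⇒ 2 1 6 3 4 -1 7 8 10 11
done. lo=7 hi=7; nums=2 1 6 3 4 -1 7 8 10 11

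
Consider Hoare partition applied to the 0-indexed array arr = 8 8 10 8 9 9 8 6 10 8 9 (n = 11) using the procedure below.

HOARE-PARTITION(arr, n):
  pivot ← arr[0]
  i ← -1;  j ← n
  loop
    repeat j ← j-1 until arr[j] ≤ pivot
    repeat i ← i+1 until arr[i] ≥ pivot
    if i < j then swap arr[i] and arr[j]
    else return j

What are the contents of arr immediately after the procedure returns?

pivot = arr[0] = 8; i = -1, j = 11
j→9 (arr[9]=8≤8), i→0 (arr[0]=8≥8); i<j, swap → 8 8 10 8 9 9 8 6 10 8 9
j→7 (arr[7]=6≤8), i→1 (arr[1]=8≥8); i<j, swap → 8 6 10 8 9 9 8 8 10 8 9
j→6 (arr[6]=8≤8), i→2 (arr[2]=10≥8); i<j, swap → 8 6 8 8 9 9 10 8 10 8 9
j→3, i→3; i≥j, return j=3. arr = 8 6 8 8 9 9 10 8 10 8 9

8 6 8 8 9 9 10 8 10 8 9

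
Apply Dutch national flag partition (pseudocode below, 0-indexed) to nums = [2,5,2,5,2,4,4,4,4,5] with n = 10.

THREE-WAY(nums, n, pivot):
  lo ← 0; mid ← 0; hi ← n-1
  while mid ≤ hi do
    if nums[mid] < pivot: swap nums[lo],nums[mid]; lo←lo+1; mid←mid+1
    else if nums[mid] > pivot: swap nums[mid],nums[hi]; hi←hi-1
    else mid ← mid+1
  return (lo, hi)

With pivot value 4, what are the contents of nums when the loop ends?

[2,2,2,4,4,4,4,5,5,5]

pivot = 4; lo=0, mid=0, hi=9
nums[mid]=2<4: swap nums[0],nums[0]; lo=1,mid=1 → [2,5,2,5,2,4,4,4,4,5]
nums[mid]=5>4: swap nums[1],nums[9]; hi=8 → [2,5,2,5,2,4,4,4,4,5]
nums[mid]=5>4: swap nums[1],nums[8]; hi=7 → [2,4,2,5,2,4,4,4,5,5]
nums[mid]=4=4: mid=2
nums[mid]=2<4: swap nums[1],nums[2]; lo=2,mid=3 → [2,2,4,5,2,4,4,4,5,5]
nums[mid]=5>4: swap nums[3],nums[7]; hi=6 → [2,2,4,4,2,4,4,5,5,5]
nums[mid]=4=4: mid=4
nums[mid]=2<4: swap nums[2],nums[4]; lo=3,mid=5 → [2,2,2,4,4,4,4,5,5,5]
nums[mid]=4=4: mid=6
nums[mid]=4=4: mid=7
end: lo=3, hi=6; nums = [2,2,2,4,4,4,4,5,5,5]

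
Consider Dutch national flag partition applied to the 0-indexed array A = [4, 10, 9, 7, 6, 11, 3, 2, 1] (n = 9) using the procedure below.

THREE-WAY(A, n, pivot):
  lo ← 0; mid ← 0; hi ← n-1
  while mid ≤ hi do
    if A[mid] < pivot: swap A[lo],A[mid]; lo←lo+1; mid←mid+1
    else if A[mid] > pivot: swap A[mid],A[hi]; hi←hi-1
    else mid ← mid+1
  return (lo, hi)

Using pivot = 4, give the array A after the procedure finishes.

lo=0 mid=0 hi=8
4=4: mid=1
10>4: swap(1,8), hi=7 ⇒ [4, 1, 9, 7, 6, 11, 3, 2, 10]
1<4: swap(0,1), lo=1 mid=2 ⇒ [1, 4, 9, 7, 6, 11, 3, 2, 10]
9>4: swap(2,7), hi=6 ⇒ [1, 4, 2, 7, 6, 11, 3, 9, 10]
2<4: swap(1,2), lo=2 mid=3 ⇒ [1, 2, 4, 7, 6, 11, 3, 9, 10]
7>4: swap(3,6), hi=5 ⇒ [1, 2, 4, 3, 6, 11, 7, 9, 10]
3<4: swap(2,3), lo=3 mid=4 ⇒ [1, 2, 3, 4, 6, 11, 7, 9, 10]
6>4: swap(4,5), hi=4 ⇒ [1, 2, 3, 4, 11, 6, 7, 9, 10]
11>4: swap(4,4), hi=3 ⇒ [1, 2, 3, 4, 11, 6, 7, 9, 10]
done. lo=3 hi=3; A=[1, 2, 3, 4, 11, 6, 7, 9, 10]

[1, 2, 3, 4, 11, 6, 7, 9, 10]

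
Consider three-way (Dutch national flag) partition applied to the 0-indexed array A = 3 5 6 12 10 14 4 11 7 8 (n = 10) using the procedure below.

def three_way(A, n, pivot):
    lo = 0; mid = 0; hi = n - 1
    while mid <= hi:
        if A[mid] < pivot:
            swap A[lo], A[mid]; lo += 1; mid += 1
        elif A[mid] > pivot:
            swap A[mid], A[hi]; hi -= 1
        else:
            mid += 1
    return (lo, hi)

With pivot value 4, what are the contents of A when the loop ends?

pivot = 4; lo=0, mid=0, hi=9
A[mid]=3<4: swap A[0],A[0]; lo=1,mid=1 → 3 5 6 12 10 14 4 11 7 8
A[mid]=5>4: swap A[1],A[9]; hi=8 → 3 8 6 12 10 14 4 11 7 5
A[mid]=8>4: swap A[1],A[8]; hi=7 → 3 7 6 12 10 14 4 11 8 5
A[mid]=7>4: swap A[1],A[7]; hi=6 → 3 11 6 12 10 14 4 7 8 5
A[mid]=11>4: swap A[1],A[6]; hi=5 → 3 4 6 12 10 14 11 7 8 5
A[mid]=4=4: mid=2
A[mid]=6>4: swap A[2],A[5]; hi=4 → 3 4 14 12 10 6 11 7 8 5
A[mid]=14>4: swap A[2],A[4]; hi=3 → 3 4 10 12 14 6 11 7 8 5
A[mid]=10>4: swap A[2],A[3]; hi=2 → 3 4 12 10 14 6 11 7 8 5
A[mid]=12>4: swap A[2],A[2]; hi=1 → 3 4 12 10 14 6 11 7 8 5
end: lo=1, hi=1; A = 3 4 12 10 14 6 11 7 8 5

3 4 12 10 14 6 11 7 8 5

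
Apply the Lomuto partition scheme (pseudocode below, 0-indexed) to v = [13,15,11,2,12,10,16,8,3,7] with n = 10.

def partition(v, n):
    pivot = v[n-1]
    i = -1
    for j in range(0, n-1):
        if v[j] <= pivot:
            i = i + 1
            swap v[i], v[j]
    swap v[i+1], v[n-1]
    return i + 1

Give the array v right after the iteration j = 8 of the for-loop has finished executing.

[2,3,11,13,12,10,16,8,15,7]

pivot=7, i=-1
j=0: 13>7, skip
j=1: 15>7, skip
j=2: 11>7, skip
j=3: 2≤7, i=0, swap(0,3) ⇒ [2,15,11,13,12,10,16,8,3,7]
j=4: 12>7, skip
j=5: 10>7, skip
j=6: 16>7, skip
j=7: 8>7, skip
j=8: 3≤7, i=1, swap(1,8) ⇒ [2,3,11,13,12,10,16,8,15,7]
(after j=8) v = [2,3,11,13,12,10,16,8,15,7]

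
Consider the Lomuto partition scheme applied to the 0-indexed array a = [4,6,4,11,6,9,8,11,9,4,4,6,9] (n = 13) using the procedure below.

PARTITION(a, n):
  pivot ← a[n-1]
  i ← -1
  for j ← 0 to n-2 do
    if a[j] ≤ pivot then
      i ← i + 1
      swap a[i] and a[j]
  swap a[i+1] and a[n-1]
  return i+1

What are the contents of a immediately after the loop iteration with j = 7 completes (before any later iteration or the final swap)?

pivot = a[12] = 9; i = -1
j=0: a[0]=4 ≤ 9 → i=0, swap a[0],a[0] (no change) → [4,6,4,11,6,9,8,11,9,4,4,6,9]
j=1: a[1]=6 ≤ 9 → i=1, swap a[1],a[1] (no change) → [4,6,4,11,6,9,8,11,9,4,4,6,9]
j=2: a[2]=4 ≤ 9 → i=2, swap a[2],a[2] (no change) → [4,6,4,11,6,9,8,11,9,4,4,6,9]
j=3: a[3]=11 > 9 → no swap
j=4: a[4]=6 ≤ 9 → i=3, swap a[3],a[4] → [4,6,4,6,11,9,8,11,9,4,4,6,9]
j=5: a[5]=9 ≤ 9 → i=4, swap a[4],a[5] → [4,6,4,6,9,11,8,11,9,4,4,6,9]
j=6: a[6]=8 ≤ 9 → i=5, swap a[5],a[6] → [4,6,4,6,9,8,11,11,9,4,4,6,9]
j=7: a[7]=11 > 9 → no swap
(after j=7) a = [4,6,4,6,9,8,11,11,9,4,4,6,9]

[4,6,4,6,9,8,11,11,9,4,4,6,9]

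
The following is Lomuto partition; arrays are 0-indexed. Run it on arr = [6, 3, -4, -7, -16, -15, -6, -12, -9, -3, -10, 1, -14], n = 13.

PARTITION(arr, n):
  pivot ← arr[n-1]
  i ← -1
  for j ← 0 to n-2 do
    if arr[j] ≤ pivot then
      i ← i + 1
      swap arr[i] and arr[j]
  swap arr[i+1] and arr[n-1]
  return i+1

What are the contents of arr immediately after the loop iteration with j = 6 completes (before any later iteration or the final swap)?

[-16, -15, -4, -7, 6, 3, -6, -12, -9, -3, -10, 1, -14]

pivot = arr[12] = -14; i = -1
j=0: arr[0]=6 > -14 → no swap
j=1: arr[1]=3 > -14 → no swap
j=2: arr[2]=-4 > -14 → no swap
j=3: arr[3]=-7 > -14 → no swap
j=4: arr[4]=-16 ≤ -14 → i=0, swap arr[0],arr[4] → [-16, 3, -4, -7, 6, -15, -6, -12, -9, -3, -10, 1, -14]
j=5: arr[5]=-15 ≤ -14 → i=1, swap arr[1],arr[5] → [-16, -15, -4, -7, 6, 3, -6, -12, -9, -3, -10, 1, -14]
j=6: arr[6]=-6 > -14 → no swap
(after j=6) arr = [-16, -15, -4, -7, 6, 3, -6, -12, -9, -3, -10, 1, -14]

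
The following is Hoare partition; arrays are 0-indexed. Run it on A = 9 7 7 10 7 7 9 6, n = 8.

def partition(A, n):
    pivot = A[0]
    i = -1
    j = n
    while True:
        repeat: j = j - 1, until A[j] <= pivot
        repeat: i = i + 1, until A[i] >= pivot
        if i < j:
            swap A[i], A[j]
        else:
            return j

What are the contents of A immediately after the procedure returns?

6 7 7 9 7 7 10 9

pivot = A[0] = 9; i = -1, j = 8
j→7 (A[7]=6≤9), i→0 (A[0]=9≥9); i<j, swap → 6 7 7 10 7 7 9 9
j→6 (A[6]=9≤9), i→3 (A[3]=10≥9); i<j, swap → 6 7 7 9 7 7 10 9
j→5, i→6; i≥j, return j=5. A = 6 7 7 9 7 7 10 9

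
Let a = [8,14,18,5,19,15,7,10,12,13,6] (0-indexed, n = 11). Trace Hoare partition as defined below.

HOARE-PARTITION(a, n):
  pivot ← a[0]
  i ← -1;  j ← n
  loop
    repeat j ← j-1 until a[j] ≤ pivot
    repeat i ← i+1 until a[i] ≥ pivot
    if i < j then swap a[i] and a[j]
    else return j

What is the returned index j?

2

pivot = a[0] = 8; i = -1, j = 11
j→10 (a[10]=6≤8), i→0 (a[0]=8≥8); i<j, swap → [6,14,18,5,19,15,7,10,12,13,8]
j→6 (a[6]=7≤8), i→1 (a[1]=14≥8); i<j, swap → [6,7,18,5,19,15,14,10,12,13,8]
j→3 (a[3]=5≤8), i→2 (a[2]=18≥8); i<j, swap → [6,7,5,18,19,15,14,10,12,13,8]
j→2, i→3; i≥j, return j=2. a = [6,7,5,18,19,15,14,10,12,13,8]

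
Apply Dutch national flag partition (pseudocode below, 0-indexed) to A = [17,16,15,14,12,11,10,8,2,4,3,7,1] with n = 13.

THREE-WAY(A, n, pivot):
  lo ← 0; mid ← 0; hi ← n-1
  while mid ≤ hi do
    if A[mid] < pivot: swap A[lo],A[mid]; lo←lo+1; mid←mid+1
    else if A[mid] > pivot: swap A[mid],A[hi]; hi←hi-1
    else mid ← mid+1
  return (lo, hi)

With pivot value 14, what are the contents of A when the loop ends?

[1,7,3,12,11,10,8,2,4,14,15,16,17]

pivot = 14; lo=0, mid=0, hi=12
A[mid]=17>14: swap A[0],A[12]; hi=11 → [1,16,15,14,12,11,10,8,2,4,3,7,17]
A[mid]=1<14: swap A[0],A[0]; lo=1,mid=1 → [1,16,15,14,12,11,10,8,2,4,3,7,17]
A[mid]=16>14: swap A[1],A[11]; hi=10 → [1,7,15,14,12,11,10,8,2,4,3,16,17]
A[mid]=7<14: swap A[1],A[1]; lo=2,mid=2 → [1,7,15,14,12,11,10,8,2,4,3,16,17]
A[mid]=15>14: swap A[2],A[10]; hi=9 → [1,7,3,14,12,11,10,8,2,4,15,16,17]
A[mid]=3<14: swap A[2],A[2]; lo=3,mid=3 → [1,7,3,14,12,11,10,8,2,4,15,16,17]
A[mid]=14=14: mid=4
A[mid]=12<14: swap A[3],A[4]; lo=4,mid=5 → [1,7,3,12,14,11,10,8,2,4,15,16,17]
A[mid]=11<14: swap A[4],A[5]; lo=5,mid=6 → [1,7,3,12,11,14,10,8,2,4,15,16,17]
A[mid]=10<14: swap A[5],A[6]; lo=6,mid=7 → [1,7,3,12,11,10,14,8,2,4,15,16,17]
A[mid]=8<14: swap A[6],A[7]; lo=7,mid=8 → [1,7,3,12,11,10,8,14,2,4,15,16,17]
A[mid]=2<14: swap A[7],A[8]; lo=8,mid=9 → [1,7,3,12,11,10,8,2,14,4,15,16,17]
A[mid]=4<14: swap A[8],A[9]; lo=9,mid=10 → [1,7,3,12,11,10,8,2,4,14,15,16,17]
end: lo=9, hi=9; A = [1,7,3,12,11,10,8,2,4,14,15,16,17]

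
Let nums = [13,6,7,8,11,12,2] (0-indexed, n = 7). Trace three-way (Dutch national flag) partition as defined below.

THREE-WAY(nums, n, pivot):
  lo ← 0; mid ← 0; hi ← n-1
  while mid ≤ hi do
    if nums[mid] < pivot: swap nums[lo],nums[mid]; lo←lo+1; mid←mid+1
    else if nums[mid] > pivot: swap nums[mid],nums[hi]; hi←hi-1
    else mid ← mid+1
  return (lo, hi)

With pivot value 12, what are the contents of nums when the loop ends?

[2,6,7,8,11,12,13]

pivot = 12; lo=0, mid=0, hi=6
nums[mid]=13>12: swap nums[0],nums[6]; hi=5 → [2,6,7,8,11,12,13]
nums[mid]=2<12: swap nums[0],nums[0]; lo=1,mid=1 → [2,6,7,8,11,12,13]
nums[mid]=6<12: swap nums[1],nums[1]; lo=2,mid=2 → [2,6,7,8,11,12,13]
nums[mid]=7<12: swap nums[2],nums[2]; lo=3,mid=3 → [2,6,7,8,11,12,13]
nums[mid]=8<12: swap nums[3],nums[3]; lo=4,mid=4 → [2,6,7,8,11,12,13]
nums[mid]=11<12: swap nums[4],nums[4]; lo=5,mid=5 → [2,6,7,8,11,12,13]
nums[mid]=12=12: mid=6
end: lo=5, hi=5; nums = [2,6,7,8,11,12,13]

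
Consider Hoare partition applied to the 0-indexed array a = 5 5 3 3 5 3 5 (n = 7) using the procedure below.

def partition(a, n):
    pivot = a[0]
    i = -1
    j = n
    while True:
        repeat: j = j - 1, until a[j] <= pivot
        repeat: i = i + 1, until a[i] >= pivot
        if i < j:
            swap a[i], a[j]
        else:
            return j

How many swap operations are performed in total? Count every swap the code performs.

2

pivot = a[0] = 5; i = -1, j = 7
j→6 (a[6]=5≤5), i→0 (a[0]=5≥5); i<j, swap → 5 5 3 3 5 3 5
j→5 (a[5]=3≤5), i→1 (a[1]=5≥5); i<j, swap → 5 3 3 3 5 5 5
j→4, i→4; i≥j, return j=4. a = 5 3 3 3 5 5 5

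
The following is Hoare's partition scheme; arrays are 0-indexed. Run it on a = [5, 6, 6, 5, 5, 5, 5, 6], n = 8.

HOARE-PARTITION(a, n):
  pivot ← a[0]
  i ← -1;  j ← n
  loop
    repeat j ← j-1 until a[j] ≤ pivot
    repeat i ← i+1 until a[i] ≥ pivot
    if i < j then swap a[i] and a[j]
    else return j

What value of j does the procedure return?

pivot = a[0] = 5; i = -1, j = 8
j→6 (a[6]=5≤5), i→0 (a[0]=5≥5); i<j, swap → [5, 6, 6, 5, 5, 5, 5, 6]
j→5 (a[5]=5≤5), i→1 (a[1]=6≥5); i<j, swap → [5, 5, 6, 5, 5, 6, 5, 6]
j→4 (a[4]=5≤5), i→2 (a[2]=6≥5); i<j, swap → [5, 5, 5, 5, 6, 6, 5, 6]
j→3, i→3; i≥j, return j=3. a = [5, 5, 5, 5, 6, 6, 5, 6]

3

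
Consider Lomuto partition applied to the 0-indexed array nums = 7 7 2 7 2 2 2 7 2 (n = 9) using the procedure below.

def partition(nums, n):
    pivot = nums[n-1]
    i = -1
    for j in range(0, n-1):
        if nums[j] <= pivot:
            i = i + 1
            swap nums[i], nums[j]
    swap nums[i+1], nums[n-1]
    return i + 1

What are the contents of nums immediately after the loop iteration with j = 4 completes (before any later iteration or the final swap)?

pivot = nums[8] = 2; i = -1
j=0: nums[0]=7 > 2 → no swap
j=1: nums[1]=7 > 2 → no swap
j=2: nums[2]=2 ≤ 2 → i=0, swap nums[0],nums[2] → 2 7 7 7 2 2 2 7 2
j=3: nums[3]=7 > 2 → no swap
j=4: nums[4]=2 ≤ 2 → i=1, swap nums[1],nums[4] → 2 2 7 7 7 2 2 7 2
(after j=4) nums = 2 2 7 7 7 2 2 7 2

2 2 7 7 7 2 2 7 2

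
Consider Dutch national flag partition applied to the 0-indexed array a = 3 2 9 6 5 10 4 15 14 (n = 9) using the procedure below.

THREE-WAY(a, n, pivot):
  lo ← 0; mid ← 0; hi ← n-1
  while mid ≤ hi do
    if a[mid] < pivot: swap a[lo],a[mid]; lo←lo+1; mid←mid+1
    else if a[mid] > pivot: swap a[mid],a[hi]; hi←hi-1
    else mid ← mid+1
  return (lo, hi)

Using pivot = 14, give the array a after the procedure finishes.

pivot = 14; lo=0, mid=0, hi=8
a[mid]=3<14: swap a[0],a[0]; lo=1,mid=1 → 3 2 9 6 5 10 4 15 14
a[mid]=2<14: swap a[1],a[1]; lo=2,mid=2 → 3 2 9 6 5 10 4 15 14
a[mid]=9<14: swap a[2],a[2]; lo=3,mid=3 → 3 2 9 6 5 10 4 15 14
a[mid]=6<14: swap a[3],a[3]; lo=4,mid=4 → 3 2 9 6 5 10 4 15 14
a[mid]=5<14: swap a[4],a[4]; lo=5,mid=5 → 3 2 9 6 5 10 4 15 14
a[mid]=10<14: swap a[5],a[5]; lo=6,mid=6 → 3 2 9 6 5 10 4 15 14
a[mid]=4<14: swap a[6],a[6]; lo=7,mid=7 → 3 2 9 6 5 10 4 15 14
a[mid]=15>14: swap a[7],a[8]; hi=7 → 3 2 9 6 5 10 4 14 15
a[mid]=14=14: mid=8
end: lo=7, hi=7; a = 3 2 9 6 5 10 4 14 15

3 2 9 6 5 10 4 14 15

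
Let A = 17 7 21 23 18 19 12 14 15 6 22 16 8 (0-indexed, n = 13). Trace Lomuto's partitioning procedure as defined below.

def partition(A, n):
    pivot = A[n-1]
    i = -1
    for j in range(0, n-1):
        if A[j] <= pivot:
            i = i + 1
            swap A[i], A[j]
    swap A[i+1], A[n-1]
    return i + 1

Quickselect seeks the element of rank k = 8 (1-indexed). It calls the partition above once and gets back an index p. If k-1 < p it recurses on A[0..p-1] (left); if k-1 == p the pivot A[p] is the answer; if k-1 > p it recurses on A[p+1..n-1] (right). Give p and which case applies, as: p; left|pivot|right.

pivot=8, i=-1
j=0: 17>8, skip
j=1: 7≤8, i=0, swap(0,1) ⇒ 7 17 21 23 18 19 12 14 15 6 22 16 8
j=2: 21>8, skip
j=3: 23>8, skip
j=4: 18>8, skip
j=5: 19>8, skip
j=6: 12>8, skip
j=7: 14>8, skip
j=8: 15>8, skip
j=9: 6≤8, i=1, swap(1,9) ⇒ 7 6 21 23 18 19 12 14 15 17 22 16 8
j=10: 22>8, skip
j=11: 16>8, skip
swap(2,12) ⇒ 7 6 8 23 18 19 12 14 15 17 22 16 21; return 2
p = 2; k-1 = 7 > 2 ⇒ right

2; right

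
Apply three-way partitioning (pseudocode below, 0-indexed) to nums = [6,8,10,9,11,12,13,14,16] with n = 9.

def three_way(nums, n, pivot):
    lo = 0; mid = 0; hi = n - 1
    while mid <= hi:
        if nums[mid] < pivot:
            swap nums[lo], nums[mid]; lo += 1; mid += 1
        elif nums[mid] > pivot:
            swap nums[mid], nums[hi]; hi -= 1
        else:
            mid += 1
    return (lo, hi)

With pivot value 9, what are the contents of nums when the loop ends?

lo=0 mid=0 hi=8
6<9: swap(0,0), lo=1 mid=1 ⇒ [6,8,10,9,11,12,13,14,16]
8<9: swap(1,1), lo=2 mid=2 ⇒ [6,8,10,9,11,12,13,14,16]
10>9: swap(2,8), hi=7 ⇒ [6,8,16,9,11,12,13,14,10]
16>9: swap(2,7), hi=6 ⇒ [6,8,14,9,11,12,13,16,10]
14>9: swap(2,6), hi=5 ⇒ [6,8,13,9,11,12,14,16,10]
13>9: swap(2,5), hi=4 ⇒ [6,8,12,9,11,13,14,16,10]
12>9: swap(2,4), hi=3 ⇒ [6,8,11,9,12,13,14,16,10]
11>9: swap(2,3), hi=2 ⇒ [6,8,9,11,12,13,14,16,10]
9=9: mid=3
done. lo=2 hi=2; nums=[6,8,9,11,12,13,14,16,10]

[6,8,9,11,12,13,14,16,10]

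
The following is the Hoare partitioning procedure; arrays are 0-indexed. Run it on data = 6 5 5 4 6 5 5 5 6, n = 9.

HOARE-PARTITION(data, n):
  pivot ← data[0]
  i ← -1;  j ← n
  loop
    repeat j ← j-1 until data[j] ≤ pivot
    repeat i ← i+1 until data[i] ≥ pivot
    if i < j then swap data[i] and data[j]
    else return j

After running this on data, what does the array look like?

6 5 5 4 5 5 5 6 6

pivot=6
j stops at 8 (6), i stops at 0 (6); swap ⇒ 6 5 5 4 6 5 5 5 6
j stops at 7 (5), i stops at 4 (6); swap ⇒ 6 5 5 4 5 5 5 6 6
j stops at 6, i stops at 7; i≥j ⇒ return 6. data=6 5 5 4 5 5 5 6 6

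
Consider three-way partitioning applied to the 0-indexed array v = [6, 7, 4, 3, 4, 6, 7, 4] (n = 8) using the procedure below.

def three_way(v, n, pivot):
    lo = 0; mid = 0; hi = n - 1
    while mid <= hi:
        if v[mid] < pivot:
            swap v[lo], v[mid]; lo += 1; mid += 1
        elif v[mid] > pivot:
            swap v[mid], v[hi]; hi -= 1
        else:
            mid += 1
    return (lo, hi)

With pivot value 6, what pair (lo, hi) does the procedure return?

lo=0 mid=0 hi=7
6=6: mid=1
7>6: swap(1,7), hi=6 ⇒ [6, 4, 4, 3, 4, 6, 7, 7]
4<6: swap(0,1), lo=1 mid=2 ⇒ [4, 6, 4, 3, 4, 6, 7, 7]
4<6: swap(1,2), lo=2 mid=3 ⇒ [4, 4, 6, 3, 4, 6, 7, 7]
3<6: swap(2,3), lo=3 mid=4 ⇒ [4, 4, 3, 6, 4, 6, 7, 7]
4<6: swap(3,4), lo=4 mid=5 ⇒ [4, 4, 3, 4, 6, 6, 7, 7]
6=6: mid=6
7>6: swap(6,6), hi=5 ⇒ [4, 4, 3, 4, 6, 6, 7, 7]
done. lo=4 hi=5; v=[4, 4, 3, 4, 6, 6, 7, 7]

(4, 5)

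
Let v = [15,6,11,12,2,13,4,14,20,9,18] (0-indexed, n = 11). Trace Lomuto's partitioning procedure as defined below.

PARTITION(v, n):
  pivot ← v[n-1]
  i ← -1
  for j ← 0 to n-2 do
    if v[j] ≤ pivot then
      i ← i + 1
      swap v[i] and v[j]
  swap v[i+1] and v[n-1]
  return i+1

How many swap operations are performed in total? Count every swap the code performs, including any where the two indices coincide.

pivot=18, i=-1
j=0: 15≤18, i=0, swap(0,0) ⇒ [15,6,11,12,2,13,4,14,20,9,18]
j=1: 6≤18, i=1, swap(1,1) ⇒ [15,6,11,12,2,13,4,14,20,9,18]
j=2: 11≤18, i=2, swap(2,2) ⇒ [15,6,11,12,2,13,4,14,20,9,18]
j=3: 12≤18, i=3, swap(3,3) ⇒ [15,6,11,12,2,13,4,14,20,9,18]
j=4: 2≤18, i=4, swap(4,4) ⇒ [15,6,11,12,2,13,4,14,20,9,18]
j=5: 13≤18, i=5, swap(5,5) ⇒ [15,6,11,12,2,13,4,14,20,9,18]
j=6: 4≤18, i=6, swap(6,6) ⇒ [15,6,11,12,2,13,4,14,20,9,18]
j=7: 14≤18, i=7, swap(7,7) ⇒ [15,6,11,12,2,13,4,14,20,9,18]
j=8: 20>18, skip
j=9: 9≤18, i=8, swap(8,9) ⇒ [15,6,11,12,2,13,4,14,9,20,18]
swap(9,10) ⇒ [15,6,11,12,2,13,4,14,9,18,20]; return 9

10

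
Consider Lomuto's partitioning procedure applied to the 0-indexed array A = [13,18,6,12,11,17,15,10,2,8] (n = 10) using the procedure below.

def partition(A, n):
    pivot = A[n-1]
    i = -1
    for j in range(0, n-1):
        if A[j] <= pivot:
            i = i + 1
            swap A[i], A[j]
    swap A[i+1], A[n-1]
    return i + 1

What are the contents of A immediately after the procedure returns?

[6,2,8,12,11,17,15,10,18,13]

pivot=8, i=-1
j=0: 13>8, skip
j=1: 18>8, skip
j=2: 6≤8, i=0, swap(0,2) ⇒ [6,18,13,12,11,17,15,10,2,8]
j=3: 12>8, skip
j=4: 11>8, skip
j=5: 17>8, skip
j=6: 15>8, skip
j=7: 10>8, skip
j=8: 2≤8, i=1, swap(1,8) ⇒ [6,2,13,12,11,17,15,10,18,8]
swap(2,9) ⇒ [6,2,8,12,11,17,15,10,18,13]; return 2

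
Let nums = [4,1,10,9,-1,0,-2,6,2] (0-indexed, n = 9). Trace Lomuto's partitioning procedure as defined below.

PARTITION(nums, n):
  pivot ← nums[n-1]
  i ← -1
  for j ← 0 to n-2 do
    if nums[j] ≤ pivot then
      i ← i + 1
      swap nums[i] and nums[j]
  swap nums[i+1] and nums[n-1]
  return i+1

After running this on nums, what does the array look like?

pivot = nums[8] = 2; i = -1
j=0: nums[0]=4 > 2 → no swap
j=1: nums[1]=1 ≤ 2 → i=0, swap nums[0],nums[1] → [1,4,10,9,-1,0,-2,6,2]
j=2: nums[2]=10 > 2 → no swap
j=3: nums[3]=9 > 2 → no swap
j=4: nums[4]=-1 ≤ 2 → i=1, swap nums[1],nums[4] → [1,-1,10,9,4,0,-2,6,2]
j=5: nums[5]=0 ≤ 2 → i=2, swap nums[2],nums[5] → [1,-1,0,9,4,10,-2,6,2]
j=6: nums[6]=-2 ≤ 2 → i=3, swap nums[3],nums[6] → [1,-1,0,-2,4,10,9,6,2]
j=7: nums[7]=6 > 2 → no swap
final swap nums[4],nums[8] → [1,-1,0,-2,2,10,9,6,4]; return 4

[1,-1,0,-2,2,10,9,6,4]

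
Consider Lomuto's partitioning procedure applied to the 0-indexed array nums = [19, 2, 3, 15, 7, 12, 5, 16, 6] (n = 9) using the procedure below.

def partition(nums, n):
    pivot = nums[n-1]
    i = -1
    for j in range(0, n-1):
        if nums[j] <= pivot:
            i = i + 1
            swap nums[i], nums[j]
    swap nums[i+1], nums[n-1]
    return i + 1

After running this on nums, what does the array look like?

[2, 3, 5, 6, 7, 12, 19, 16, 15]

pivot=6, i=-1
j=0: 19>6, skip
j=1: 2≤6, i=0, swap(0,1) ⇒ [2, 19, 3, 15, 7, 12, 5, 16, 6]
j=2: 3≤6, i=1, swap(1,2) ⇒ [2, 3, 19, 15, 7, 12, 5, 16, 6]
j=3: 15>6, skip
j=4: 7>6, skip
j=5: 12>6, skip
j=6: 5≤6, i=2, swap(2,6) ⇒ [2, 3, 5, 15, 7, 12, 19, 16, 6]
j=7: 16>6, skip
swap(3,8) ⇒ [2, 3, 5, 6, 7, 12, 19, 16, 15]; return 3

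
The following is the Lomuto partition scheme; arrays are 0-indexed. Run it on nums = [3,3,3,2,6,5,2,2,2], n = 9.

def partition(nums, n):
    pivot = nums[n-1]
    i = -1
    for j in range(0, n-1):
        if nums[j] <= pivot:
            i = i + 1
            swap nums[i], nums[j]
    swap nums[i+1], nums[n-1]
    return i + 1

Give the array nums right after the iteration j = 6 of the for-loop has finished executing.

pivot = nums[8] = 2; i = -1
j=0: nums[0]=3 > 2 → no swap
j=1: nums[1]=3 > 2 → no swap
j=2: nums[2]=3 > 2 → no swap
j=3: nums[3]=2 ≤ 2 → i=0, swap nums[0],nums[3] → [2,3,3,3,6,5,2,2,2]
j=4: nums[4]=6 > 2 → no swap
j=5: nums[5]=5 > 2 → no swap
j=6: nums[6]=2 ≤ 2 → i=1, swap nums[1],nums[6] → [2,2,3,3,6,5,3,2,2]
(after j=6) nums = [2,2,3,3,6,5,3,2,2]

[2,2,3,3,6,5,3,2,2]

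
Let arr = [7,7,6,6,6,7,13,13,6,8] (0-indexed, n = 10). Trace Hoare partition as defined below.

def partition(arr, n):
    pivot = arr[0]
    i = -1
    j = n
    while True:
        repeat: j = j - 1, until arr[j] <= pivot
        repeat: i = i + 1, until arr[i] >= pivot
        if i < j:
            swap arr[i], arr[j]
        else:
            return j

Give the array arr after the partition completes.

pivot = arr[0] = 7; i = -1, j = 10
j→8 (arr[8]=6≤7), i→0 (arr[0]=7≥7); i<j, swap → [6,7,6,6,6,7,13,13,7,8]
j→5 (arr[5]=7≤7), i→1 (arr[1]=7≥7); i<j, swap → [6,7,6,6,6,7,13,13,7,8]
j→4, i→5; i≥j, return j=4. arr = [6,7,6,6,6,7,13,13,7,8]

[6,7,6,6,6,7,13,13,7,8]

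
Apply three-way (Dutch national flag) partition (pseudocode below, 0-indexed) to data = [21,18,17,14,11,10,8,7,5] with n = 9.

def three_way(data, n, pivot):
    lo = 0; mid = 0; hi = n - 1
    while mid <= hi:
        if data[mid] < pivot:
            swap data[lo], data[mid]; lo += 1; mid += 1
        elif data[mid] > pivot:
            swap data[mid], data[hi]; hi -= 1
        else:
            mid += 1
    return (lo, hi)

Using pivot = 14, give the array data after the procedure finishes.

lo=0 mid=0 hi=8
21>14: swap(0,8), hi=7 ⇒ [5,18,17,14,11,10,8,7,21]
5<14: swap(0,0), lo=1 mid=1 ⇒ [5,18,17,14,11,10,8,7,21]
18>14: swap(1,7), hi=6 ⇒ [5,7,17,14,11,10,8,18,21]
7<14: swap(1,1), lo=2 mid=2 ⇒ [5,7,17,14,11,10,8,18,21]
17>14: swap(2,6), hi=5 ⇒ [5,7,8,14,11,10,17,18,21]
8<14: swap(2,2), lo=3 mid=3 ⇒ [5,7,8,14,11,10,17,18,21]
14=14: mid=4
11<14: swap(3,4), lo=4 mid=5 ⇒ [5,7,8,11,14,10,17,18,21]
10<14: swap(4,5), lo=5 mid=6 ⇒ [5,7,8,11,10,14,17,18,21]
done. lo=5 hi=5; data=[5,7,8,11,10,14,17,18,21]

[5,7,8,11,10,14,17,18,21]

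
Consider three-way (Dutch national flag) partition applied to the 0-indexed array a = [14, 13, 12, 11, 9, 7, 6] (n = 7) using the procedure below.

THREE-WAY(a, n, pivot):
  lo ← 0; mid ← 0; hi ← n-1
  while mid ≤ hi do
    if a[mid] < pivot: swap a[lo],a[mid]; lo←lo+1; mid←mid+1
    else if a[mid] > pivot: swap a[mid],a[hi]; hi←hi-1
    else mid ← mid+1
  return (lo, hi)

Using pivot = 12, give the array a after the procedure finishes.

[6, 7, 11, 9, 12, 13, 14]

pivot = 12; lo=0, mid=0, hi=6
a[mid]=14>12: swap a[0],a[6]; hi=5 → [6, 13, 12, 11, 9, 7, 14]
a[mid]=6<12: swap a[0],a[0]; lo=1,mid=1 → [6, 13, 12, 11, 9, 7, 14]
a[mid]=13>12: swap a[1],a[5]; hi=4 → [6, 7, 12, 11, 9, 13, 14]
a[mid]=7<12: swap a[1],a[1]; lo=2,mid=2 → [6, 7, 12, 11, 9, 13, 14]
a[mid]=12=12: mid=3
a[mid]=11<12: swap a[2],a[3]; lo=3,mid=4 → [6, 7, 11, 12, 9, 13, 14]
a[mid]=9<12: swap a[3],a[4]; lo=4,mid=5 → [6, 7, 11, 9, 12, 13, 14]
end: lo=4, hi=4; a = [6, 7, 11, 9, 12, 13, 14]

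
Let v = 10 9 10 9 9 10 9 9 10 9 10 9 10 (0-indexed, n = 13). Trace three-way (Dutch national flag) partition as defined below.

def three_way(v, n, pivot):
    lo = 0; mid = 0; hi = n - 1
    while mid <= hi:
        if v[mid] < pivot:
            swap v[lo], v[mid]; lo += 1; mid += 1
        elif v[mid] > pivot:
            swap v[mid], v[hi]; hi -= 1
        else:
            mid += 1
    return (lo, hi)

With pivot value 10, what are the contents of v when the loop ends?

9 9 9 9 9 9 9 10 10 10 10 10 10

pivot = 10; lo=0, mid=0, hi=12
v[mid]=10=10: mid=1
v[mid]=9<10: swap v[0],v[1]; lo=1,mid=2 → 9 10 10 9 9 10 9 9 10 9 10 9 10
v[mid]=10=10: mid=3
v[mid]=9<10: swap v[1],v[3]; lo=2,mid=4 → 9 9 10 10 9 10 9 9 10 9 10 9 10
v[mid]=9<10: swap v[2],v[4]; lo=3,mid=5 → 9 9 9 10 10 10 9 9 10 9 10 9 10
v[mid]=10=10: mid=6
v[mid]=9<10: swap v[3],v[6]; lo=4,mid=7 → 9 9 9 9 10 10 10 9 10 9 10 9 10
v[mid]=9<10: swap v[4],v[7]; lo=5,mid=8 → 9 9 9 9 9 10 10 10 10 9 10 9 10
v[mid]=10=10: mid=9
v[mid]=9<10: swap v[5],v[9]; lo=6,mid=10 → 9 9 9 9 9 9 10 10 10 10 10 9 10
v[mid]=10=10: mid=11
v[mid]=9<10: swap v[6],v[11]; lo=7,mid=12 → 9 9 9 9 9 9 9 10 10 10 10 10 10
v[mid]=10=10: mid=13
end: lo=7, hi=12; v = 9 9 9 9 9 9 9 10 10 10 10 10 10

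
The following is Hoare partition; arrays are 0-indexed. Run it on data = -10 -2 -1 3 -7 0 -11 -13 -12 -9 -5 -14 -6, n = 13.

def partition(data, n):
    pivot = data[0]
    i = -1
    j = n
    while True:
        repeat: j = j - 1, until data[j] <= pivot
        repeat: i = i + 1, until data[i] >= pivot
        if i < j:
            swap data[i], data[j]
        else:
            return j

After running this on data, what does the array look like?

pivot = data[0] = -10; i = -1, j = 13
j→11 (data[11]=-14≤-10), i→0 (data[0]=-10≥-10); i<j, swap → -14 -2 -1 3 -7 0 -11 -13 -12 -9 -5 -10 -6
j→8 (data[8]=-12≤-10), i→1 (data[1]=-2≥-10); i<j, swap → -14 -12 -1 3 -7 0 -11 -13 -2 -9 -5 -10 -6
j→7 (data[7]=-13≤-10), i→2 (data[2]=-1≥-10); i<j, swap → -14 -12 -13 3 -7 0 -11 -1 -2 -9 -5 -10 -6
j→6 (data[6]=-11≤-10), i→3 (data[3]=3≥-10); i<j, swap → -14 -12 -13 -11 -7 0 3 -1 -2 -9 -5 -10 -6
j→3, i→4; i≥j, return j=3. data = -14 -12 -13 -11 -7 0 3 -1 -2 -9 -5 -10 -6

-14 -12 -13 -11 -7 0 3 -1 -2 -9 -5 -10 -6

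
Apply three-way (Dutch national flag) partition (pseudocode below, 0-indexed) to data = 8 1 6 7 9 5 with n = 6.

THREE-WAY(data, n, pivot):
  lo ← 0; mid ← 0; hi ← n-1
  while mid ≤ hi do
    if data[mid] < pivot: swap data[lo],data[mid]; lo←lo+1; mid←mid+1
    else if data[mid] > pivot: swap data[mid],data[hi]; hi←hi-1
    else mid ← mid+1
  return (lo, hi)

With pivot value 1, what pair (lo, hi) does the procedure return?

(0, 0)

lo=0 mid=0 hi=5
8>1: swap(0,5), hi=4 ⇒ 5 1 6 7 9 8
5>1: swap(0,4), hi=3 ⇒ 9 1 6 7 5 8
9>1: swap(0,3), hi=2 ⇒ 7 1 6 9 5 8
7>1: swap(0,2), hi=1 ⇒ 6 1 7 9 5 8
6>1: swap(0,1), hi=0 ⇒ 1 6 7 9 5 8
1=1: mid=1
done. lo=0 hi=0; data=1 6 7 9 5 8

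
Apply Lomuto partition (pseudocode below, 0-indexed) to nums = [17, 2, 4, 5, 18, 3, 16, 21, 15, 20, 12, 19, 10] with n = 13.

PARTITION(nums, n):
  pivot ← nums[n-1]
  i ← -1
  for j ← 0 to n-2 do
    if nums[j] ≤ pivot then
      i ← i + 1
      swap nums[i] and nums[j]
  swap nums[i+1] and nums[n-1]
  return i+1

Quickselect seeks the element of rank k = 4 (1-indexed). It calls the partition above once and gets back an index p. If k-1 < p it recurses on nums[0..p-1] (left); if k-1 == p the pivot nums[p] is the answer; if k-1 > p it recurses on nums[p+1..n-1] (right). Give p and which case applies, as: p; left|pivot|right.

4; left

pivot = nums[12] = 10; i = -1
j=0: nums[0]=17 > 10 → no swap
j=1: nums[1]=2 ≤ 10 → i=0, swap nums[0],nums[1] → [2, 17, 4, 5, 18, 3, 16, 21, 15, 20, 12, 19, 10]
j=2: nums[2]=4 ≤ 10 → i=1, swap nums[1],nums[2] → [2, 4, 17, 5, 18, 3, 16, 21, 15, 20, 12, 19, 10]
j=3: nums[3]=5 ≤ 10 → i=2, swap nums[2],nums[3] → [2, 4, 5, 17, 18, 3, 16, 21, 15, 20, 12, 19, 10]
j=4: nums[4]=18 > 10 → no swap
j=5: nums[5]=3 ≤ 10 → i=3, swap nums[3],nums[5] → [2, 4, 5, 3, 18, 17, 16, 21, 15, 20, 12, 19, 10]
j=6: nums[6]=16 > 10 → no swap
j=7: nums[7]=21 > 10 → no swap
j=8: nums[8]=15 > 10 → no swap
j=9: nums[9]=20 > 10 → no swap
j=10: nums[10]=12 > 10 → no swap
j=11: nums[11]=19 > 10 → no swap
final swap nums[4],nums[12] → [2, 4, 5, 3, 10, 17, 16, 21, 15, 20, 12, 19, 18]; return 4
p = 4; k-1 = 3 < 4 ⇒ left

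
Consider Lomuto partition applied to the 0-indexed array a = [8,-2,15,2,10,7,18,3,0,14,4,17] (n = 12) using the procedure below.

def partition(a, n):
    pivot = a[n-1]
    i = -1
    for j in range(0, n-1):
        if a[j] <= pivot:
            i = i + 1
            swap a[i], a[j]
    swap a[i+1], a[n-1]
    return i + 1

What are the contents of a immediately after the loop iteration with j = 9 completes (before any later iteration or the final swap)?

pivot=17, i=-1
j=0: 8≤17, i=0, swap(0,0) ⇒ [8,-2,15,2,10,7,18,3,0,14,4,17]
j=1: -2≤17, i=1, swap(1,1) ⇒ [8,-2,15,2,10,7,18,3,0,14,4,17]
j=2: 15≤17, i=2, swap(2,2) ⇒ [8,-2,15,2,10,7,18,3,0,14,4,17]
j=3: 2≤17, i=3, swap(3,3) ⇒ [8,-2,15,2,10,7,18,3,0,14,4,17]
j=4: 10≤17, i=4, swap(4,4) ⇒ [8,-2,15,2,10,7,18,3,0,14,4,17]
j=5: 7≤17, i=5, swap(5,5) ⇒ [8,-2,15,2,10,7,18,3,0,14,4,17]
j=6: 18>17, skip
j=7: 3≤17, i=6, swap(6,7) ⇒ [8,-2,15,2,10,7,3,18,0,14,4,17]
j=8: 0≤17, i=7, swap(7,8) ⇒ [8,-2,15,2,10,7,3,0,18,14,4,17]
j=9: 14≤17, i=8, swap(8,9) ⇒ [8,-2,15,2,10,7,3,0,14,18,4,17]
(after j=9) a = [8,-2,15,2,10,7,3,0,14,18,4,17]

[8,-2,15,2,10,7,3,0,14,18,4,17]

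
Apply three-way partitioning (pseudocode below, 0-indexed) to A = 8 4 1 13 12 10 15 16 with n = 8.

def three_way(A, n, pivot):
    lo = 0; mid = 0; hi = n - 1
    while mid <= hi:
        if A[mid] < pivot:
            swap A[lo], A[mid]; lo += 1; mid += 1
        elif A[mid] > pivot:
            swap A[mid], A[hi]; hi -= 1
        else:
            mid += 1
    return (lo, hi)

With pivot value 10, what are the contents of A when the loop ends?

lo=0 mid=0 hi=7
8<10: swap(0,0), lo=1 mid=1 ⇒ 8 4 1 13 12 10 15 16
4<10: swap(1,1), lo=2 mid=2 ⇒ 8 4 1 13 12 10 15 16
1<10: swap(2,2), lo=3 mid=3 ⇒ 8 4 1 13 12 10 15 16
13>10: swap(3,7), hi=6 ⇒ 8 4 1 16 12 10 15 13
16>10: swap(3,6), hi=5 ⇒ 8 4 1 15 12 10 16 13
15>10: swap(3,5), hi=4 ⇒ 8 4 1 10 12 15 16 13
10=10: mid=4
12>10: swap(4,4), hi=3 ⇒ 8 4 1 10 12 15 16 13
done. lo=3 hi=3; A=8 4 1 10 12 15 16 13

8 4 1 10 12 15 16 13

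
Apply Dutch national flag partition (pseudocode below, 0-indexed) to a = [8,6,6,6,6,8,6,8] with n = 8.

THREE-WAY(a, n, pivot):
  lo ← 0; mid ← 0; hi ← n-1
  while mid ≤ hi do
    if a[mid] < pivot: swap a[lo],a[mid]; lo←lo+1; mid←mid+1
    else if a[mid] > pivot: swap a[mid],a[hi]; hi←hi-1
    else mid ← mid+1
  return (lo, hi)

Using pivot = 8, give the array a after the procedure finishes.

[6,6,6,6,6,8,8,8]

lo=0 mid=0 hi=7
8=8: mid=1
6<8: swap(0,1), lo=1 mid=2 ⇒ [6,8,6,6,6,8,6,8]
6<8: swap(1,2), lo=2 mid=3 ⇒ [6,6,8,6,6,8,6,8]
6<8: swap(2,3), lo=3 mid=4 ⇒ [6,6,6,8,6,8,6,8]
6<8: swap(3,4), lo=4 mid=5 ⇒ [6,6,6,6,8,8,6,8]
8=8: mid=6
6<8: swap(4,6), lo=5 mid=7 ⇒ [6,6,6,6,6,8,8,8]
8=8: mid=8
done. lo=5 hi=7; a=[6,6,6,6,6,8,8,8]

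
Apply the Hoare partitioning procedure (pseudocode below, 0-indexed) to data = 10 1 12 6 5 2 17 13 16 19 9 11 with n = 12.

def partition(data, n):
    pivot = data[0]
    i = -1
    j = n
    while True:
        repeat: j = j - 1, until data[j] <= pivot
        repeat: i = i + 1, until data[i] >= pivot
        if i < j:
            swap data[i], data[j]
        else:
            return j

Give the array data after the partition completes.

pivot=10
j stops at 10 (9), i stops at 0 (10); swap ⇒ 9 1 12 6 5 2 17 13 16 19 10 11
j stops at 5 (2), i stops at 2 (12); swap ⇒ 9 1 2 6 5 12 17 13 16 19 10 11
j stops at 4, i stops at 5; i≥j ⇒ return 4. data=9 1 2 6 5 12 17 13 16 19 10 11

9 1 2 6 5 12 17 13 16 19 10 11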